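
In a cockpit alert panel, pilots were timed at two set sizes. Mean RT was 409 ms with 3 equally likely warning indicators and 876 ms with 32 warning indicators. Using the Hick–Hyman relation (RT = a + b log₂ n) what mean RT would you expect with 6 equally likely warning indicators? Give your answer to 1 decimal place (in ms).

Solve the two-equation system in a and b:
  b = (876 − 409) / (log₂ 32 − log₂ 3) = 467 / (5 − 1.5850) = 136.748 ms/bit
  a = 409 − 136.748 × 1.5850 = 192.259 ms
Then RT(6) = 192.259 + 136.748 × log₂ 6 = 192.259 + 136.748 × 2.5850 ≈ 545.748 ms.

545.7 ms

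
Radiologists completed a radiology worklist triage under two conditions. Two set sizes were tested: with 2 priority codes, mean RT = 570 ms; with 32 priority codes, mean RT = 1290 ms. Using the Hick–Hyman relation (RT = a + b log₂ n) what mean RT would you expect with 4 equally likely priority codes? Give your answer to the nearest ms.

750 ms

With log₂ n on the abscissa the relation is linear; from the two conditions:
  b = (1290 − 570) / (log₂ 32 − log₂ 2) = 720 / (5 − 1) = 180 ms/bit
  a = 570 − 180 × 1 = 390 ms
Then RT(4) = 390 + 180 × log₂ 4 = 390 + 180 × 2 ≈ 750.000 ms.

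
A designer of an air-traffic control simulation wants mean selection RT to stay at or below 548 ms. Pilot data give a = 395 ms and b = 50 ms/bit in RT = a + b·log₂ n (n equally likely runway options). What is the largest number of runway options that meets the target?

8

Set 395 + 50·log₂ n ≤ 548 → log₂ n ≤ (548 − 395)/50 = 3.0600.
So n ≤ 2^3.0600 = 8.340; the largest integer n is 8.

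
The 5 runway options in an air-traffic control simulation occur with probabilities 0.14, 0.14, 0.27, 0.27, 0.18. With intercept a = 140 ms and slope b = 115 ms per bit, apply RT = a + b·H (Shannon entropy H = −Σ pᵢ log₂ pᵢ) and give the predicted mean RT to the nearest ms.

H = 0.14·log₂(1/0.14) + 0.14·log₂(1/0.14) + 0.27·log₂(1/0.27) + 0.27·log₂(1/0.27) + 0.18·log₂(1/0.18) = 2.2596 bits.
RT = 140 + 115 × 2.2596 = 399.85 ms.

400 ms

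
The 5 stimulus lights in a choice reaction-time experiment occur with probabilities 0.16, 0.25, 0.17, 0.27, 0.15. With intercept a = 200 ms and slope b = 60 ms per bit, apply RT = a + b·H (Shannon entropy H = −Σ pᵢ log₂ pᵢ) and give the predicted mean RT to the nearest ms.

H = 0.16·log₂(1/0.16) + 0.25·log₂(1/0.25) + 0.17·log₂(1/0.17) + 0.27·log₂(1/0.27) + 0.15·log₂(1/0.15) = 2.2782 bits.
RT = 200 + 60 × 2.2782 = 336.69 ms.

337 ms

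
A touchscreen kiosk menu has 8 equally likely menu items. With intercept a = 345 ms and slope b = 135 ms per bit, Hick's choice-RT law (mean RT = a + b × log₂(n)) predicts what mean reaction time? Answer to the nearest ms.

log₂(8) = 3 bits, so RT = 345 + 135 × 3 ≈ 750.000 ms.

750 ms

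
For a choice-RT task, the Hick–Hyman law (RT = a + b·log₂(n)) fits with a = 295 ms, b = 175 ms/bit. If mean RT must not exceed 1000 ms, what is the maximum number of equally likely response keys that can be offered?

Information budget: (1000 − 295)/175 = 4.0286 bits, so n ≤ 2^4.0286 = 16.320 → at most 16.

16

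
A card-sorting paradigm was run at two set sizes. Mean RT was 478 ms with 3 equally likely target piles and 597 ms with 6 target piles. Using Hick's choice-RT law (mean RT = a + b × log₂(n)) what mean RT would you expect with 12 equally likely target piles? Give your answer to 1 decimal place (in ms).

RT is linear in log₂ n, so two points fix the line:
  b = (597 − 478) / (log₂ 6 − log₂ 3) = 119 / (2.5850 − 1.5850) = 119.000 ms/bit
  a = 478 − 119.000 × 1.5850 = 289.389 ms
Then RT(12) = 289.389 + 119.000 × log₂ 12 = 289.389 + 119.000 × 3.5850 ≈ 716.000 ms.

716.0 ms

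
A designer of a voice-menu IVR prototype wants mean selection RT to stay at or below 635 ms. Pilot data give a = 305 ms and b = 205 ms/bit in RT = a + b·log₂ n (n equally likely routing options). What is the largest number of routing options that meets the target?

Information budget: (635 − 305)/205 = 1.6098 bits, so n ≤ 2^1.6098 = 3.052 → at most 3.

3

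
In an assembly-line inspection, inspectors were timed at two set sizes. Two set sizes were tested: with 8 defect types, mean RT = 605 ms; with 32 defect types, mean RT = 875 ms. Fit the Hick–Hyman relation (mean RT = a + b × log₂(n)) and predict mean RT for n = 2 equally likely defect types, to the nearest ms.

RT is linear in log₂ n, so two points fix the line:
  b = (875 − 605) / (log₂ 32 − log₂ 8) = 270 / (5 − 3) = 135 ms/bit
  a = 605 − 135 × 3 = 200 ms
Then RT(2) = 200 + 135 × log₂ 2 = 200 + 135 × 1 ≈ 335.000 ms.

335 ms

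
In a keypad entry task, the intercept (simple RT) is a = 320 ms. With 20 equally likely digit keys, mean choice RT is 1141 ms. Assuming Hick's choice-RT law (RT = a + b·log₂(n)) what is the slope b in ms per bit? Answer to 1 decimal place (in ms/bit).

190.0 ms/bit

20 alternatives carry log₂ 20 = 4.3219 bits; the choice cost is 1141 − 320 = 821 ms, so b = 821/4.3219 = 189.962 ms/bit.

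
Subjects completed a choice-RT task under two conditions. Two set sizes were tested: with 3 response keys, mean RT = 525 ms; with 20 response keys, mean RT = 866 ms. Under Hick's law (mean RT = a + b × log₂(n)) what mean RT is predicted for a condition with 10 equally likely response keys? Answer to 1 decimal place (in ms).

With log₂ n on the abscissa the relation is linear; from the two conditions:
  b = (866 − 525) / (log₂ 20 − log₂ 3) = 341 / (4.3219 − 1.5850) = 124.591 ms/bit
  a = 525 − 124.591 × 1.5850 = 327.529 ms
Then RT(10) = 327.529 + 124.591 × log₂ 10 = 327.529 + 124.591 × 3.3219 ≈ 741.409 ms.

741.4 ms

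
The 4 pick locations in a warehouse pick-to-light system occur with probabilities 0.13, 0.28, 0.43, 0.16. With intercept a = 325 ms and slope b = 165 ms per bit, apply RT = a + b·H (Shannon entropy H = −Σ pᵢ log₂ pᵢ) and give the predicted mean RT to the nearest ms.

Entropy contributions −pᵢ log₂ pᵢ: 0.3826, 0.5142, 0.5236, 0.4230; sum H = 1.8434 bits.
RT = a + bH = 325 + 165·1.8434 = 629.17 ms.

629 ms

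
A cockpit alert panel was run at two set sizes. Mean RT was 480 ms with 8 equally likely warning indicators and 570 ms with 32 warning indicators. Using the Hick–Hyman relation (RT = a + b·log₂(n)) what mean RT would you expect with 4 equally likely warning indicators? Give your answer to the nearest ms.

435 ms

Fit slope and intercept:
  b = (570 − 480) / (log₂ 32 − log₂ 8) = 90 / (5 − 3) = 45 ms/bit
  a = 480 − 45 × 3 = 345 ms
Then RT(4) = 345 + 45 × log₂ 4 = 345 + 45 × 2 ≈ 435.000 ms.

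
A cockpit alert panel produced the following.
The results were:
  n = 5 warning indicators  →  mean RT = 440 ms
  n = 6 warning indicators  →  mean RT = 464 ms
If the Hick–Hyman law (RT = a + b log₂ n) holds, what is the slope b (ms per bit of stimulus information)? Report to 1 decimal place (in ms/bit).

Slope: b = (464 − 440) / (log₂ 6 − log₂ 5) = 24/0.2630 = 91.243 ms/bit.

91.2 ms/bit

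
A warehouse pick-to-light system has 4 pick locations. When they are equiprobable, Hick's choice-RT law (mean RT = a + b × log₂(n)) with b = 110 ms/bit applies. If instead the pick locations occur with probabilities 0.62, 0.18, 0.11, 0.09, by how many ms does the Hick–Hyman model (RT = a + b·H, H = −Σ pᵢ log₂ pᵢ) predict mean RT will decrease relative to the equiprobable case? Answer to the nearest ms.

51 ms

The RT saving is b·ΔH. Equiprobable H₀ = log₂(4) = 2.0000 bits; with the given probabilities H = 1.5358 bits.
b·(H₀ − H) = 110 × (2.0000 − 1.5358) = 51.06 ms.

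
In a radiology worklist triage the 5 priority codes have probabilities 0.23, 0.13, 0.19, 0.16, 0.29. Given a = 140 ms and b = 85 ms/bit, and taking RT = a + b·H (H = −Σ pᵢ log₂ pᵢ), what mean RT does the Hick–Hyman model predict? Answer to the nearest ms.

Entropy contributions −pᵢ log₂ pᵢ: 0.4877, 0.3826, 0.4552, 0.4230, 0.5179; sum H = 2.2665 bits.
RT = a + bH = 140 + 85·2.2665 = 332.65 ms.

333 ms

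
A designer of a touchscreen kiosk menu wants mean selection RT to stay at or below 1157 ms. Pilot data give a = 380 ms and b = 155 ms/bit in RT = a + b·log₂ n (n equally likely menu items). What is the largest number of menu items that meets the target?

Information budget: (1157 − 380)/155 = 5.0129 bits, so n ≤ 2^5.0129 = 32.287 → at most 32.

32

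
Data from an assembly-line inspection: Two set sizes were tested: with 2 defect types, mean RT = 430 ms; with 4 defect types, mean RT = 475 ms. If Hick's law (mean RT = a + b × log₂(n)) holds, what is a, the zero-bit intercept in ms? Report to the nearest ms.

Slope: b = (475 − 430) / (log₂ 4 − log₂ 2) = 45/1.0000 = 45 ms/bit.
a = RT₁ − b·log₂ n₁ = 430 − 45 × 1 = 385.000 ms.

385 ms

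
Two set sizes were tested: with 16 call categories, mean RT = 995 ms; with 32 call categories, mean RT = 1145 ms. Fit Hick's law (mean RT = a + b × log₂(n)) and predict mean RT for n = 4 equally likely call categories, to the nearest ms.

Solve the two-equation system in a and b:
  b = (1145 − 995) / (log₂ 32 − log₂ 16) = 150 / (5 − 4) = 150 ms/bit
  a = 995 − 150 × 4 = 395 ms
Then RT(4) = 395 + 150 × log₂ 4 = 395 + 150 × 2 ≈ 695.000 ms.

695 ms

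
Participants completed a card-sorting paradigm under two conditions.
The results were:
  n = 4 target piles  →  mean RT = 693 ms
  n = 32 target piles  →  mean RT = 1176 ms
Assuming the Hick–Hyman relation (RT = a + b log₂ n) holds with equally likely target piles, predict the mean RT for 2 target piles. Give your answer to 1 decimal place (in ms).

Fit slope and intercept:
  b = (1176 − 693) / (log₂ 32 − log₂ 4) = 483 / (5 − 2) = 161.000 ms/bit
  a = 693 − 161.000 × 2 = 371.000 ms
Then RT(2) = 371.000 + 161.000 × log₂ 2 = 371.000 + 161.000 × 1 ≈ 532.000 ms.

532.0 ms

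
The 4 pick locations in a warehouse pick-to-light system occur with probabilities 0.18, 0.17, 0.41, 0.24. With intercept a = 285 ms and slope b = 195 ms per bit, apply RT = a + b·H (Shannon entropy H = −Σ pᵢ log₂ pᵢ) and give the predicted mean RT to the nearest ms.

656 ms

Entropy contributions −pᵢ log₂ pᵢ: 0.4453, 0.4346, 0.5274, 0.4941; sum H = 1.9014 bits.
RT = a + bH = 285 + 195·1.9014 = 655.78 ms.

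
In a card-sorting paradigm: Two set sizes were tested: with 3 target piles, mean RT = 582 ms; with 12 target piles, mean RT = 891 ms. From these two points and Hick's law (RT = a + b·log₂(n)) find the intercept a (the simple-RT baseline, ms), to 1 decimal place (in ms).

The slope on a log₂ axis is (891 − 582) / (3.5850 − 1.5850) = 154.500 ms/bit.
a = RT₁ − b·log₂ n₁ = 582 − 154.500 × 1.5850 = 337.123 ms.

337.1 ms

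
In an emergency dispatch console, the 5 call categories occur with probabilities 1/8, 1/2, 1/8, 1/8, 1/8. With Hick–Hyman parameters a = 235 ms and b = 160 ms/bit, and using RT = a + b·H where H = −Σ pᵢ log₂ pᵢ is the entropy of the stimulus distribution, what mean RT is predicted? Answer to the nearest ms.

H = −Σ pᵢ log₂ pᵢ = 0.125·3 + 0.5·1 + 0.125·3 + 0.125·3 + 0.125·3 = 2.000 bits.
RT = 235 + 160 × 2.000 = 555.00 ms.

555 ms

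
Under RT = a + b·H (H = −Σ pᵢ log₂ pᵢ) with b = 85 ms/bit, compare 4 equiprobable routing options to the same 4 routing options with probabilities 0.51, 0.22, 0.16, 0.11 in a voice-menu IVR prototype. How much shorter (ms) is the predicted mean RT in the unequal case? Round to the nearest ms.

21 ms

Equiprobable entropy H₀ = log₂ 4 = 2.0000 bits.
Skewed entropy H = −Σ pᵢ log₂ pᵢ = 1.7493 bits.
ΔRT = b·(H₀ − H) = 85 × 0.2507 = 21.31 ms.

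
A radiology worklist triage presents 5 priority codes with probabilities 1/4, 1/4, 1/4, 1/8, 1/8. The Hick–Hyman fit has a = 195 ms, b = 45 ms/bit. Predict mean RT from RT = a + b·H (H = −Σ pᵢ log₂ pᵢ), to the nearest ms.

296 ms

Each term −pᵢ log₂ pᵢ: 0.25·2 + 0.25·2 + 0.25·2 + 0.125·3 + 0.125·3; summed, H = 2.250 bits.
Mean RT = a + bH = 195 + 45·2.250 = 296.25 ms.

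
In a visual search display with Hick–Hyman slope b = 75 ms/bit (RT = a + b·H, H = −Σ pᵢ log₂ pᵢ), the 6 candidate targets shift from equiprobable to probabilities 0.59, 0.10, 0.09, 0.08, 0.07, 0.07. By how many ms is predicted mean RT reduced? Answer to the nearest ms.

Equiprobable entropy H₀ = log₂ 6 = 2.5850 bits.
Skewed entropy H = −Σ pᵢ log₂ pᵢ = 1.9226 bits.
ΔRT = b·(H₀ − H) = 75 × 0.6624 = 49.68 ms.

50 ms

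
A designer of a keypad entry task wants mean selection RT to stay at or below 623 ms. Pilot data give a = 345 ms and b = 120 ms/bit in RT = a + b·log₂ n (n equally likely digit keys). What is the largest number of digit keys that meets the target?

4

Information budget: (623 − 345)/120 = 2.3167 bits, so n ≤ 2^2.3167 = 4.982 → at most 4.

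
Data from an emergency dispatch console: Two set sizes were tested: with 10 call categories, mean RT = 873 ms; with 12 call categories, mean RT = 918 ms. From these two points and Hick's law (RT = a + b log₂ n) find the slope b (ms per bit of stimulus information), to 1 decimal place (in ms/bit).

171.1 ms/bit

Slope: b = (918 − 873) / (log₂ 12 − log₂ 10) = 45/0.2630 = 171.080 ms/bit.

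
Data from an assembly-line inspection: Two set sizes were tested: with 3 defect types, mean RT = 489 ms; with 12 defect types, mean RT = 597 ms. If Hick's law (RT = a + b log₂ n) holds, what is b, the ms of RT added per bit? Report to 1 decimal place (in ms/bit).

54.0 ms/bit

Slope: b = (597 − 489) / (log₂ 12 − log₂ 3) = 108/2.0000 = 54.000 ms/bit.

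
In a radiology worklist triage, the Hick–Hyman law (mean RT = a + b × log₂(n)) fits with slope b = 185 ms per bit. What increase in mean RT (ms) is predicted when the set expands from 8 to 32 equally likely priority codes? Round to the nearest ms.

370 ms

Only the slope matters, since a is common to both: ΔRT = b·log₂(n₂/n₁).
log₂(32) − log₂(8) = log₂(32/8) = log₂(4) = 2.
ΔRT = 185 × 2.0000 = 370.000 ms.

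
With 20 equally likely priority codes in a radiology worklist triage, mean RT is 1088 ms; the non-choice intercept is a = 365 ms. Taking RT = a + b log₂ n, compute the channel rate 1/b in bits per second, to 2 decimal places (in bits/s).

b = (1088 − 365)/log₂ 20 = 723/4.3219 = 167.286 ms per bit = 0.16729 s/bit; the reciprocal is 5.978 bits/s.

5.98 bits/s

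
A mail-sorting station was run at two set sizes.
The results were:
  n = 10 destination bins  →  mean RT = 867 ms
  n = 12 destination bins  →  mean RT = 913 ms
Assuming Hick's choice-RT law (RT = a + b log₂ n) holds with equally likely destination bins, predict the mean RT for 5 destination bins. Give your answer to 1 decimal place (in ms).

692.1 ms

Fit slope and intercept:
  b = (913 − 867) / (log₂ 12 − log₂ 10) = 46 / (3.5850 − 3.3219) = 174.882 ms/bit
  a = 867 − 174.882 × 3.3219 = 286.054 ms
Then RT(5) = 286.054 + 174.882 × log₂ 5 = 286.054 + 174.882 × 2.3219 ≈ 692.118 ms.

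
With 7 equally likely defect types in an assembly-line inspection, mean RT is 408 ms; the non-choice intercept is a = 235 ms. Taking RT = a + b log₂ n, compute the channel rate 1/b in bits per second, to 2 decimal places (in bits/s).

16.23 bits/s

Choice component = 408 − 235 = 173 ms over log₂(7) = 2.8074 bits.
b = 173 / 2.8074 = 61.624 ms/bit, so 1/b = 16.227 bits/s.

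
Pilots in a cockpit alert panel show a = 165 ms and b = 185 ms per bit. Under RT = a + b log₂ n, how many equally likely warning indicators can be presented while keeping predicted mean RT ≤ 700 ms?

185·log₂ n ≤ 700 − 165 = 535, giving log₂ n ≤ 2.8919 and n ≤ 7.422. The largest whole number is 7.

7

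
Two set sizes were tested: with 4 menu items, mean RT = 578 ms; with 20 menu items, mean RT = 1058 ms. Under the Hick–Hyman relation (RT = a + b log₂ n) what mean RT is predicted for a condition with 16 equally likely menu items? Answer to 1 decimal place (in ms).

RT is linear in log₂ n, so two points fix the line:
  b = (1058 − 578) / (log₂ 20 − log₂ 4) = 480 / (4.3219 − 2) = 206.725 ms/bit
  a = 578 − 206.725 × 2 = 164.551 ms
Then RT(16) = 164.551 + 206.725 × log₂ 16 = 164.551 + 206.725 × 4 ≈ 991.449 ms.

991.4 ms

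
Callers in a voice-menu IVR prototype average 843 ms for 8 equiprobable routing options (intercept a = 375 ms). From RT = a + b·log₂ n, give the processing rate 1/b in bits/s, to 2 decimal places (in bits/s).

6.41 bits/s

Choice component = 843 − 375 = 468 ms over log₂(8) = 3 bits.
b = 468 / 3 = 156.000 ms/bit, so 1/b = 6.410 bits/s.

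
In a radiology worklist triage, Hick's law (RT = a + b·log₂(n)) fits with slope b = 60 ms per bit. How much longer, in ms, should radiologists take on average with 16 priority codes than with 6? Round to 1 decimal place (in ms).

84.9 ms

ΔRT = (a + b log₂ n₂) − (a + b log₂ n₁) = b·(log₂ n₂ − log₂ n₁).
log₂(16) − log₂(6) = 4 − 2.5850 = 1.4150.
ΔRT = 60 × 1.4150 = 84.902 ms.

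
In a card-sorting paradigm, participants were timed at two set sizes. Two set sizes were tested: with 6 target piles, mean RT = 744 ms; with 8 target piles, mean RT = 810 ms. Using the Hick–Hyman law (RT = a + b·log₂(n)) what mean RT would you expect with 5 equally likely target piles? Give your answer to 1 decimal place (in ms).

With log₂ n on the abscissa the relation is linear; from the two conditions:
  b = (810 − 744) / (log₂ 8 − log₂ 6) = 66 / (3 − 2.5850) = 159.022 ms/bit
  a = 744 − 159.022 × 2.5850 = 332.935 ms
Then RT(5) = 332.935 + 159.022 × log₂ 5 = 332.935 + 159.022 × 2.3219 ≈ 702.172 ms.

702.2 ms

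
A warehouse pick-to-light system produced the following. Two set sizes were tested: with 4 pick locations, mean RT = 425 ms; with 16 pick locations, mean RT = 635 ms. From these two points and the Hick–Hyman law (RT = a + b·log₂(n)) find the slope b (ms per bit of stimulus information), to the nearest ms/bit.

The slope on a log₂ axis is (635 − 425) / (4 − 2) = 105 ms/bit.

105 ms/bit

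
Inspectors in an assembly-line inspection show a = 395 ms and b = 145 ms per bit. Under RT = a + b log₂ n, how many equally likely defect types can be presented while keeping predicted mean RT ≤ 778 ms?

Information budget: (778 − 395)/145 = 2.6414 bits, so n ≤ 2^2.6414 = 6.239 → at most 6.

6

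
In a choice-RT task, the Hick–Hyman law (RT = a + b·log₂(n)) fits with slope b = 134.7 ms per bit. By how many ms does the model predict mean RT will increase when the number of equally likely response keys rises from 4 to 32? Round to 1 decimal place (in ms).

The intercept a cancels: ΔRT = b·(log₂ n₂ − log₂ n₁) = b·log₂(n₂/n₁).
log₂(32) − log₂(4) = log₂(32/4) = log₂(8) = 3.
ΔRT = 134.7 × 3.0000 = 404.100 ms.

404.1 ms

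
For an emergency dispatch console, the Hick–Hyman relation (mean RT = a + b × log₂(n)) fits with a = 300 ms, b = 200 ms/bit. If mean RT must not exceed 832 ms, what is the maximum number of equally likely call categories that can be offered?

6

200·log₂ n ≤ 832 − 300 = 532, giving log₂ n ≤ 2.6600 and n ≤ 6.320. The largest whole number is 6.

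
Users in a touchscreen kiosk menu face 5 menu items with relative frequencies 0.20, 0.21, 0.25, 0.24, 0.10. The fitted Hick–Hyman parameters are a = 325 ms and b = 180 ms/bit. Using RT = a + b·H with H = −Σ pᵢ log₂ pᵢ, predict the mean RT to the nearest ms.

H = 0.20·log₂(1/0.20) + 0.21·log₂(1/0.21) + 0.25·log₂(1/0.25) + 0.24·log₂(1/0.24) + 0.10·log₂(1/0.10) = 2.2635 bits.
RT = 325 + 180 × 2.2635 = 732.44 ms.

732 ms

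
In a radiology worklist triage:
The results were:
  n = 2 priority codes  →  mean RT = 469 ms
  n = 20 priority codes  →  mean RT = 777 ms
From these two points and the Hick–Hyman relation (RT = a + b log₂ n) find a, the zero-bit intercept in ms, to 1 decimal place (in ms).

376.3 ms

Slope: b = (777 − 469) / (log₂ 20 − log₂ 2) = 308/3.3219 = 92.717 ms/bit.
a = RT₁ − b·log₂ n₁ = 469 − 92.717 × 1 = 376.283 ms.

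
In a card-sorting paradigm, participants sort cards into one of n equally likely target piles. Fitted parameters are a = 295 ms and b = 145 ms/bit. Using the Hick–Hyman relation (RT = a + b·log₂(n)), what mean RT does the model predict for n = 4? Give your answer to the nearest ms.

log₂(4) = 2 bits, so RT = 295 + 145 × 2 ≈ 585.000 ms.

585 ms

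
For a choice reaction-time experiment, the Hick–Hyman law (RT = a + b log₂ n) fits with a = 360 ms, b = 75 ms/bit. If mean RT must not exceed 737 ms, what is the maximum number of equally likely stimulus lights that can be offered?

32

75·log₂ n ≤ 737 − 360 = 377, giving log₂ n ≤ 5.0267 and n ≤ 32.597. The largest whole number is 32.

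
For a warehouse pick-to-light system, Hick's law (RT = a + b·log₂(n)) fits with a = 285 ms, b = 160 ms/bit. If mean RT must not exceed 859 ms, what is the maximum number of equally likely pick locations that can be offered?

12

Set 285 + 160·log₂ n ≤ 859 → log₂ n ≤ (859 − 285)/160 = 3.5875.
So n ≤ 2^3.5875 = 12.021; the largest integer n is 12.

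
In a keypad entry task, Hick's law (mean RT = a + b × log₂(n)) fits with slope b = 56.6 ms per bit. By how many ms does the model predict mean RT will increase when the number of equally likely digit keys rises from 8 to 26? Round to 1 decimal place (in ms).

96.2 ms

ΔRT = (a + b log₂ n₂) − (a + b log₂ n₁) = b·(log₂ n₂ − log₂ n₁).
log₂(26) − log₂(8) = 4.7004 − 3 = 1.7004.
ΔRT = 56.6 × 1.7004 = 96.245 ms.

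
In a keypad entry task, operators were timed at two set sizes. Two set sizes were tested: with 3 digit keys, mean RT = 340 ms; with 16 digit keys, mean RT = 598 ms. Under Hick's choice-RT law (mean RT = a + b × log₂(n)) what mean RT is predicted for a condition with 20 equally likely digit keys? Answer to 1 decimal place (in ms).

Fit slope and intercept:
  b = (598 − 340) / (log₂ 16 − log₂ 3) = 258 / (4 − 1.5850) = 106.831 ms/bit
  a = 340 − 106.831 × 1.5850 = 170.677 ms
Then RT(20) = 170.677 + 106.831 × log₂ 20 = 170.677 + 106.831 × 4.3219 ≈ 632.392 ms.

632.4 ms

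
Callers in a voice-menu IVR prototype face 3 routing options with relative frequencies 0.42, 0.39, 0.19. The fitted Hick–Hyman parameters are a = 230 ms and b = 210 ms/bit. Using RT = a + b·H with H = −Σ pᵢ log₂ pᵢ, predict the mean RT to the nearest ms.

Entropy contributions −pᵢ log₂ pᵢ: 0.5256, 0.5298, 0.4552; sum H = 1.5107 bits.
RT = a + bH = 230 + 210·1.5107 = 547.24 ms.

547 ms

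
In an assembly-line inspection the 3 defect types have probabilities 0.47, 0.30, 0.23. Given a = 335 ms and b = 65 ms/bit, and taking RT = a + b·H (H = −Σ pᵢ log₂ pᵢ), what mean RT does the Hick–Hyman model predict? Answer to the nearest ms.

H = 0.47·log₂(1/0.47) + 0.30·log₂(1/0.30) + 0.23·log₂(1/0.23) = 1.5207 bits.
RT = 335 + 65 × 1.5207 = 433.85 ms.

434 ms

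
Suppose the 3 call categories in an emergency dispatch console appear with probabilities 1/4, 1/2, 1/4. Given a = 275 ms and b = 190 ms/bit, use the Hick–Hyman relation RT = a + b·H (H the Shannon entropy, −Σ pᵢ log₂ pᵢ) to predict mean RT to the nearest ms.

560 ms

Each term −pᵢ log₂ pᵢ: 0.25·2 + 0.5·1 + 0.25·2; summed, H = 1.500 bits.
Mean RT = a + bH = 275 + 190·1.500 = 560.00 ms.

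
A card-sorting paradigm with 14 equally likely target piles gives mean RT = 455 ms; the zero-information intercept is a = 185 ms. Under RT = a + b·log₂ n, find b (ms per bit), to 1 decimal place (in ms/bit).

70.9 ms/bit

14 alternatives carry log₂ 14 = 3.8074 bits; the choice cost is 455 − 185 = 270 ms, so b = 270/3.8074 = 70.915 ms/bit.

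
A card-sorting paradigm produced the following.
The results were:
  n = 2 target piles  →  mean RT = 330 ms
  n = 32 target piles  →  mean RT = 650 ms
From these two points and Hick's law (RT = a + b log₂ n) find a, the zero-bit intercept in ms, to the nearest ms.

250 ms

Slope: b = (650 − 330) / (log₂ 32 − log₂ 2) = 320/4.0000 = 80 ms/bit.
a = RT₁ − b·log₂ n₁ = 330 − 80 × 1 = 250.000 ms.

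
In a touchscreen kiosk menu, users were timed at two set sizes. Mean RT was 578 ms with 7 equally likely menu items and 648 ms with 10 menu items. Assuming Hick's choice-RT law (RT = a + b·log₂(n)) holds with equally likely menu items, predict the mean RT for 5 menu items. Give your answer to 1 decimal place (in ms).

RT is linear in log₂ n, so two points fix the line:
  b = (648 − 578) / (log₂ 10 − log₂ 7) = 70 / (3.3219 − 2.8074) = 136.035 ms/bit
  a = 578 − 136.035 × 2.8074 = 196.101 ms
Then RT(5) = 196.101 + 136.035 × log₂ 5 = 196.101 + 136.035 × 2.3219 ≈ 511.965 ms.

512.0 ms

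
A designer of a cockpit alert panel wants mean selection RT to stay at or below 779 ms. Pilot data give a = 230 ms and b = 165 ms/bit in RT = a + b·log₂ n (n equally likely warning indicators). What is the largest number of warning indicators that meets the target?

165·log₂ n ≤ 779 − 230 = 549, giving log₂ n ≤ 3.3273 and n ≤ 10.037. The largest whole number is 10.

10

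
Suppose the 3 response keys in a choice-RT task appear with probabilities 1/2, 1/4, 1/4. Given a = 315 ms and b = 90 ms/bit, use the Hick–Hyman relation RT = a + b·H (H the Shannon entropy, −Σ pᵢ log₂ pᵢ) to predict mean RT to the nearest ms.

450 ms

H = −Σ pᵢ log₂ pᵢ = 0.5·1 + 0.25·2 + 0.25·2 = 1.500 bits.
RT = 315 + 90 × 1.500 = 450.00 ms.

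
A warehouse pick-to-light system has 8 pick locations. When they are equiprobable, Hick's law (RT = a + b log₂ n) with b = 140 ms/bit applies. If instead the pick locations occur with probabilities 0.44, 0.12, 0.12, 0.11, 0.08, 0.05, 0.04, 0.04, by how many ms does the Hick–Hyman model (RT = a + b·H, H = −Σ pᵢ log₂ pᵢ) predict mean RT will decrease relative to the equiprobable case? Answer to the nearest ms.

Equiprobable entropy H₀ = log₂ 8 = 3.0000 bits.
Skewed entropy H = −Σ pᵢ log₂ pᵢ = 2.4847 bits.
ΔRT = b·(H₀ − H) = 140 × 0.5153 = 72.14 ms.

72 ms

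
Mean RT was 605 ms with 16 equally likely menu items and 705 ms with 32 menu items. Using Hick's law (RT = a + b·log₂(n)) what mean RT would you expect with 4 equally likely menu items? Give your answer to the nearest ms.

RT is linear in log₂ n, so two points fix the line:
  b = (705 − 605) / (log₂ 32 − log₂ 16) = 100 / (5 − 4) = 100 ms/bit
  a = 605 − 100 × 4 = 205 ms
Then RT(4) = 205 + 100 × log₂ 4 = 205 + 100 × 2 ≈ 405.000 ms.

405 ms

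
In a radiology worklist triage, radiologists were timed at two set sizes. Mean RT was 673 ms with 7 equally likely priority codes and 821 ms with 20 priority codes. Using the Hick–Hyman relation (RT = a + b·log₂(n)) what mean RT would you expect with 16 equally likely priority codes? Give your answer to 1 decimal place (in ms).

789.5 ms

RT is linear in log₂ n, so two points fix the line:
  b = (821 − 673) / (log₂ 20 − log₂ 7) = 148 / (4.3219 − 2.8074) = 97.717 ms/bit
  a = 673 − 97.717 × 2.8074 = 398.673 ms
Then RT(16) = 398.673 + 97.717 × log₂ 16 = 398.673 + 97.717 × 4 ≈ 789.542 ms.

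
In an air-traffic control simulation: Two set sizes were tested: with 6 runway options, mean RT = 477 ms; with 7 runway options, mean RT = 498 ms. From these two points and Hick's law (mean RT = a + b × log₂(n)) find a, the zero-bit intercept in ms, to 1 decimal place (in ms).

232.9 ms

Slope: b = (498 − 477) / (log₂ 7 − log₂ 6) = 21/0.2224 = 94.428 ms/bit.
Intercept: a = 477 − 94.428·log₂(6) = 232.908 ms.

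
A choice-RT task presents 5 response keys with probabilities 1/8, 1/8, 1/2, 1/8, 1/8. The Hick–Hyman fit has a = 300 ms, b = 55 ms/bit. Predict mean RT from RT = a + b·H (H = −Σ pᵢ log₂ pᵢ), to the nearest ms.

Each term −pᵢ log₂ pᵢ: 0.125·3 + 0.125·3 + 0.5·1 + 0.125·3 + 0.125·3; summed, H = 2.000 bits.
Mean RT = a + bH = 300 + 55·2.000 = 410.00 ms.

410 ms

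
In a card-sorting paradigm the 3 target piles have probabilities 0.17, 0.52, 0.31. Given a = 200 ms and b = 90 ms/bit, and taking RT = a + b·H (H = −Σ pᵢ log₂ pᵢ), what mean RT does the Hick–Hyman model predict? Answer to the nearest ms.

Entropy contributions −pᵢ log₂ pᵢ: 0.4346, 0.4906, 0.5238; sum H = 1.4490 bits.
RT = a + bH = 200 + 90·1.4490 = 330.41 ms.

330 ms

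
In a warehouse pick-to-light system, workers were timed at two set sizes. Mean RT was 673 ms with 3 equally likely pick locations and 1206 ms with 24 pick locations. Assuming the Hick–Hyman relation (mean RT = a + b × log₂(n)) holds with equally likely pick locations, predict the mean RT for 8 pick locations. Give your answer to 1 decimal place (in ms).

With log₂ n on the abscissa the relation is linear; from the two conditions:
  b = (1206 − 673) / (log₂ 24 − log₂ 3) = 533 / (4.5850 − 1.5850) = 177.667 ms/bit
  a = 673 − 177.667 × 1.5850 = 391.405 ms
Then RT(8) = 391.405 + 177.667 × log₂ 8 = 391.405 + 177.667 × 3 ≈ 924.405 ms.

924.4 ms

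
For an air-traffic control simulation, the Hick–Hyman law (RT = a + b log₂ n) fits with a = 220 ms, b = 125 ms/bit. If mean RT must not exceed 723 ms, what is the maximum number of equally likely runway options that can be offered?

Set 220 + 125·log₂ n ≤ 723 → log₂ n ≤ (723 − 220)/125 = 4.0240.
So n ≤ 2^4.0240 = 16.268; the largest integer n is 16.

16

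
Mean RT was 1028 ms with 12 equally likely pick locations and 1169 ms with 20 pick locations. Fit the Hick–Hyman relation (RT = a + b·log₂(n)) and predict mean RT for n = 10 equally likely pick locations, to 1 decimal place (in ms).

Solve the two-equation system in a and b:
  b = (1169 − 1028) / (log₂ 20 − log₂ 12) = 141 / (4.3219 − 3.5850) = 191.325 ms/bit
  a = 1028 − 191.325 × 3.5850 = 342.107 ms
Then RT(10) = 342.107 + 191.325 × log₂ 10 = 342.107 + 191.325 × 3.3219 ≈ 977.675 ms.

977.7 ms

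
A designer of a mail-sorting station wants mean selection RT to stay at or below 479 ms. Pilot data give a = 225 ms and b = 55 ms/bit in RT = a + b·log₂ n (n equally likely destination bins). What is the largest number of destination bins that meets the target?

24

Set 225 + 55·log₂ n ≤ 479 → log₂ n ≤ (479 − 225)/55 = 4.6182.
So n ≤ 2^4.6182 = 24.559; the largest integer n is 24.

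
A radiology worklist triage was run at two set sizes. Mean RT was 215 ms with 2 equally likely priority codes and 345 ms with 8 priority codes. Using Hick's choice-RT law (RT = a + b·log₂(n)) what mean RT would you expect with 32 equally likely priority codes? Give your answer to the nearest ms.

475 ms

Fit slope and intercept:
  b = (345 − 215) / (log₂ 8 − log₂ 2) = 130 / (3 − 1) = 65 ms/bit
  a = 215 − 65 × 1 = 150 ms
Then RT(32) = 150 + 65 × log₂ 32 = 150 + 65 × 5 ≈ 475.000 ms.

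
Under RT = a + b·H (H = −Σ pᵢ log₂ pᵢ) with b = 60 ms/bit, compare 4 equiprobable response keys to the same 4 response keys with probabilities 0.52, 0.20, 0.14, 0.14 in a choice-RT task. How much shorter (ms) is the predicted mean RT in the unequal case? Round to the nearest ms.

Equiprobable entropy H₀ = log₂ 4 = 2.0000 bits.
Skewed entropy H = −Σ pᵢ log₂ pᵢ = 1.7492 bits.
ΔRT = b·(H₀ − H) = 60 × 0.2508 = 15.05 ms.

15 ms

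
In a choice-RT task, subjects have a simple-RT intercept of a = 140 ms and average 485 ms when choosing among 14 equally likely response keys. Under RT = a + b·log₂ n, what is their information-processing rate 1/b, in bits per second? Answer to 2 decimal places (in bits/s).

Choice component = 485 − 140 = 345 ms over log₂(14) = 3.8074 bits.
b = 345 / 3.8074 = 90.614 ms/bit, so 1/b = 11.036 bits/s.

11.04 bits/s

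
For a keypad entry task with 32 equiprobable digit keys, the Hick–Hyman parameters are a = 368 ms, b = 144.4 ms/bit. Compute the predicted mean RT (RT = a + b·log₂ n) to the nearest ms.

log₂(32) = 5 bits, so RT = 368 + 144.4 × 5 ≈ 1090.000 ms.

1090 ms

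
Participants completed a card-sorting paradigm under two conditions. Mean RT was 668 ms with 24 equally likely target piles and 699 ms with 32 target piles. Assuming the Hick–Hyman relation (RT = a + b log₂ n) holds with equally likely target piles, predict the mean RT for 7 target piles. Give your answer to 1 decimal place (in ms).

535.2 ms

With log₂ n on the abscissa the relation is linear; from the two conditions:
  b = (699 − 668) / (log₂ 32 − log₂ 24) = 31 / (5 − 4.5850) = 74.692 ms/bit
  a = 668 − 74.692 × 4.5850 = 325.540 ms
Then RT(7) = 325.540 + 74.692 × log₂ 7 = 325.540 + 74.692 × 2.8074 ≈ 535.227 ms.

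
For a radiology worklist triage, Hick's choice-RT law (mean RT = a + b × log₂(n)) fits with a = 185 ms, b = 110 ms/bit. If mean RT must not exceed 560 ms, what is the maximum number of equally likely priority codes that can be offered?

10

110·log₂ n ≤ 560 − 185 = 375, giving log₂ n ≤ 3.4091 and n ≤ 10.623. The largest whole number is 10.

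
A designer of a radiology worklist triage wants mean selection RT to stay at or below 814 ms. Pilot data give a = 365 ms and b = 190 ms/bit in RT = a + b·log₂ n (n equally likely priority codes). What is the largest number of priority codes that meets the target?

5

190·log₂ n ≤ 814 − 365 = 449, giving log₂ n ≤ 2.3632 and n ≤ 5.145. The largest whole number is 5.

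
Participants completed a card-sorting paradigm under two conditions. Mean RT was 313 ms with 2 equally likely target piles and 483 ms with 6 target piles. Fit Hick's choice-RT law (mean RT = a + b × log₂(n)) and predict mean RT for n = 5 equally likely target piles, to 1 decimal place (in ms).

Fit slope and intercept:
  b = (483 − 313) / (log₂ 6 − log₂ 2) = 170 / (2.5850 − 1) = 107.258 ms/bit
  a = 313 − 107.258 × 1 = 205.742 ms
Then RT(5) = 205.742 + 107.258 × log₂ 5 = 205.742 + 107.258 × 2.3219 ≈ 454.787 ms.

454.8 ms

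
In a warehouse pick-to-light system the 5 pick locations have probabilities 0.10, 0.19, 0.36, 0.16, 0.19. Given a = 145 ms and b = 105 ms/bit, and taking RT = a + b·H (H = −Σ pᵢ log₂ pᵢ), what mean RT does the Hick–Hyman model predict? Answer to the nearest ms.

376 ms

Entropy contributions −pᵢ log₂ pᵢ: 0.3322, 0.4552, 0.5306, 0.4230, 0.4552; sum H = 2.1963 bits.
RT = a + bH = 145 + 105·2.1963 = 375.61 ms.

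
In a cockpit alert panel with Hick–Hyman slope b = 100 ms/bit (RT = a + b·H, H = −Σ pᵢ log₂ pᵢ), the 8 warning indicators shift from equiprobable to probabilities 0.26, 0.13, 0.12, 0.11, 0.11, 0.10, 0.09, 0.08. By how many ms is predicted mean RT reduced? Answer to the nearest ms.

The RT saving is b·ΔH. Equiprobable H₀ = log₂(8) = 3.0000 bits; with the given probabilities H = 2.8919 bits.
b·(H₀ − H) = 100 × (3.0000 − 2.8919) = 10.81 ms.

11 ms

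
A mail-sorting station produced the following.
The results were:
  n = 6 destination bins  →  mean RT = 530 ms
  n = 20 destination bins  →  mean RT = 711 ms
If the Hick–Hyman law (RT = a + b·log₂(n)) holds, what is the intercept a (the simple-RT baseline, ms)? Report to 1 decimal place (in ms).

260.6 ms

The slope on a log₂ axis is (711 − 530) / (4.3219 − 2.5850) = 104.205 ms/bit.
a = RT₁ − b·log₂ n₁ = 530 − 104.205 × 2.5850 = 260.635 ms.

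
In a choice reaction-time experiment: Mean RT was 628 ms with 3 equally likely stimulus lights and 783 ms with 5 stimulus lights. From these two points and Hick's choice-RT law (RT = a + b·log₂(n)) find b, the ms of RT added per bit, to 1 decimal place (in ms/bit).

210.3 ms/bit

Slope: b = (783 − 628) / (log₂ 5 − log₂ 3) = 155/0.7370 = 210.322 ms/bit.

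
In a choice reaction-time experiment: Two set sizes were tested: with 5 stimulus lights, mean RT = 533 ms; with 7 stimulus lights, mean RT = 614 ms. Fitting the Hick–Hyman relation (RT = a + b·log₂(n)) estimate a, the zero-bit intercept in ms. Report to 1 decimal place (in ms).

The slope on a log₂ axis is (614 − 533) / (2.8074 − 2.3219) = 166.863 ms/bit.
Intercept: a = 533 − 166.863·log₂(5) = 145.555 ms.

145.6 ms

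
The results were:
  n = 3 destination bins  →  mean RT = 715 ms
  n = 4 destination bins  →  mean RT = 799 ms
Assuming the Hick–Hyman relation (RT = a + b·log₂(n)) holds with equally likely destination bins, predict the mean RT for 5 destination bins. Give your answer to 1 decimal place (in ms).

864.2 ms

RT is linear in log₂ n, so two points fix the line:
  b = (799 − 715) / (log₂ 4 − log₂ 3) = 84 / (2 − 1.5850) = 202.391 ms/bit
  a = 715 − 202.391 × 1.5850 = 394.217 ms
Then RT(5) = 394.217 + 202.391 × log₂ 5 = 394.217 + 202.391 × 2.3219 ≈ 864.155 ms.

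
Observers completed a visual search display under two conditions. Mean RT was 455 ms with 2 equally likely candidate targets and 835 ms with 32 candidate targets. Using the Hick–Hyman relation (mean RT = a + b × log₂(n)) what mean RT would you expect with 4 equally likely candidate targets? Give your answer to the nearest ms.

Solve the two-equation system in a and b:
  b = (835 − 455) / (log₂ 32 − log₂ 2) = 380 / (5 − 1) = 95 ms/bit
  a = 455 − 95 × 1 = 360 ms
Then RT(4) = 360 + 95 × log₂ 4 = 360 + 95 × 2 ≈ 550.000 ms.

550 ms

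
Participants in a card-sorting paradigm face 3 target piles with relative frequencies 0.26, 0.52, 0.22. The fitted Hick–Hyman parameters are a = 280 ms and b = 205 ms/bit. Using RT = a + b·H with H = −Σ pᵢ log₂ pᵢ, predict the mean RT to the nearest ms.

583 ms

Entropy contributions −pᵢ log₂ pᵢ: 0.5053, 0.4906, 0.4806; sum H = 1.4764 bits.
RT = a + bH = 280 + 205·1.4764 = 582.67 ms.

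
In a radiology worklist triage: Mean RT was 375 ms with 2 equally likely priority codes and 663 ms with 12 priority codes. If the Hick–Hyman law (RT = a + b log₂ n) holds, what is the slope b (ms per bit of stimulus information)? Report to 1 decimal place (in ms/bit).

b = (RT₂ − RT₁)/(log₂ n₂ − log₂ n₁) = (663 − 375)/(3.5850 − 1) = 111.414 ms/bit.

111.4 ms/bit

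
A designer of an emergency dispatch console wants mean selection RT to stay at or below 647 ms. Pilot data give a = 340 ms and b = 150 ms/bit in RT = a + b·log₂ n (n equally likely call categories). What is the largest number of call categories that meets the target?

4

Information budget: (647 − 340)/150 = 2.0467 bits, so n ≤ 2^2.0467 = 4.132 → at most 4.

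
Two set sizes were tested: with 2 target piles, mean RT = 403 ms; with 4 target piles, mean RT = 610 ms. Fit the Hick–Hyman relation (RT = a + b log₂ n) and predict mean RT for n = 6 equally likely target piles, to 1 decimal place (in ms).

RT is linear in log₂ n, so two points fix the line:
  b = (610 − 403) / (log₂ 4 − log₂ 2) = 207 / (2 − 1) = 207.000 ms/bit
  a = 403 − 207.000 × 1 = 196.000 ms
Then RT(6) = 196.000 + 207.000 × log₂ 6 = 196.000 + 207.000 × 2.5850 ≈ 731.087 ms.

731.1 ms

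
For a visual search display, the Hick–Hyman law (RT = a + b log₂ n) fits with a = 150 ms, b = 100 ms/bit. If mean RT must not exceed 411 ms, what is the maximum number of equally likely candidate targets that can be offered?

Information budget: (411 − 150)/100 = 2.6100 bits, so n ≤ 2^2.6100 = 6.105 → at most 6.

6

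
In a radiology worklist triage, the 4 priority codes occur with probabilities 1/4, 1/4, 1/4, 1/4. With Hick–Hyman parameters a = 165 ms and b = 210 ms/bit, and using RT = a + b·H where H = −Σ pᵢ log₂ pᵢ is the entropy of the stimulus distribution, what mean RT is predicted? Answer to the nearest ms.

H = −Σ pᵢ log₂ pᵢ = 0.25·2 + 0.25·2 + 0.25·2 + 0.25·2 = 2.000 bits.
RT = 165 + 210 × 2.000 = 585.00 ms.

585 ms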